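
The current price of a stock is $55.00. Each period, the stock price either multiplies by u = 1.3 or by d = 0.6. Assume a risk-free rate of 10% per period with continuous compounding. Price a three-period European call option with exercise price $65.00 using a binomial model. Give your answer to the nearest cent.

Risk-neutral probability p = (e^0.1 − 0.6)/(1.3 − 0.6) = 0.5052/0.7000 = 0.7217
Terminal stock prices: S_uuu = 120.8, S_uud = 55.77, S_udd = 25.74, S_ddd = 11.88
Terminal payoffs (S − K): max(55.84, 0) = 55.84, max(-9.23, 0) = 0, max(-39.26, 0) = 0, max(-53.12, 0) = 0
Node uu (S = 92.95): V_uu = e^(−0.1)·[0.7217·55.8350 + 0.2783·0.0000] = 36.4601
Node ud (S = 42.9): V_ud = e^(−0.1)·[0.7217·0.0000 + 0.2783·0.0000] = 0.0000
Node dd (S = 19.8): V_dd = e^(−0.1)·[0.7217·0.0000 + 0.2783·0.0000] = 0.0000
Node u (S = 71.5): V_u = e^(−0.1)·[0.7217·36.4601 + 0.2783·0.0000] = 23.8083
Node d (S = 33): V_d = e^(−0.1)·[0.7217·0.0000 + 0.2783·0.0000] = 0.0000
Node 0 (S = 55): V_0 = e^(−0.1)·[0.7217·23.8083 + 0.2783·0.0000] = 15.5467

$15.55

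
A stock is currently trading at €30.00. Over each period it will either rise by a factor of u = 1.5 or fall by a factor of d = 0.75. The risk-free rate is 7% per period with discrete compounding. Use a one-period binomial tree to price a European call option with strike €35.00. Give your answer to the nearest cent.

Risk-neutral probability p = (1 + 0.07 − 0.75)/(1.5 − 0.75) = 0.3200/0.7500 = 0.4267
Terminal stock prices: S_u = 45, S_d = 22.5
Terminal payoffs (S − K): max(10, 0) = 10, max(-12.5, 0) = 0
Node 0 (S = 30): V_0 = 1/1.07·[0.4267·10.0000 + 0.5733·0.0000] = 3.9875

€3.99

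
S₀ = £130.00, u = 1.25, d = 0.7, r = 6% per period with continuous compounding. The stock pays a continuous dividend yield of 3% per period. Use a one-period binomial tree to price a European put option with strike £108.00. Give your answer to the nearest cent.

£6.39

Per-period risk-free factor R = e^0.06 = 1.0618; dividend-adjusted growth = e^(0.06−0.03) = 1.0305.
Risk-neutral probability p = (1.0305 − 0.7)/(1.25 − 0.7) = 0.3305/0.5500 = 0.6008
Terminal stock prices: S_u = 162.5, S_d = 91
Terminal payoffs (K − S): max(-54.5, 0) = 0, max(17, 0) = 17
Node 0 (S = 130): V_0 = e^(−0.06)·[0.6008·0.0000 + 0.3992·17.0000] = 6.3908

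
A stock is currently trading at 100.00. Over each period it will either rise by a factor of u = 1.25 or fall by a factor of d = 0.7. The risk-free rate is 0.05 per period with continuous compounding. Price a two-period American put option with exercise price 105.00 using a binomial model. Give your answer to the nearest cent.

Risk-neutral probability p = (e^0.05 − 0.7)/(1.25 − 0.7) = 0.3513/0.5500 = 0.6387
Terminal stock prices: S_uu = 156.2, S_ud = 87.5, S_dd = 49
Terminal payoffs (K − S): max(-51.25, 0) = 0, max(17.5, 0) = 17.5, max(56, 0) = 56
Node u (S = 125): continuation = e^(−0.05)·[0.6387·0.0000 + 0.3613·17.5000] = 6.0148; exercise value = 0.0000 ≤ continuation, so V_u = 6.0148
Node d (S = 70): continuation = e^(−0.05)·[0.6387·17.5000 + 0.3613·56.0000] = 29.8791; exercise value = 35.0000 > continuation, so V_d = 35.0000 (exercise)
Node 0 (S = 100): continuation = e^(−0.05)·[0.6387·6.0148 + 0.3613·35.0000] = 15.6838; exercise value = 5.0000 ≤ continuation, so V_0 = 15.6838

15.68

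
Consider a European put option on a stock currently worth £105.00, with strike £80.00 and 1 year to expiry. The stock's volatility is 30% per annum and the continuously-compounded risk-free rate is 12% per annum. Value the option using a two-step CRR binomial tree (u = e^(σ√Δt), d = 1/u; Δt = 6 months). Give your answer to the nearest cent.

£1.67

CRR parameters: u = e^(σ√Δt) = e^(0.3·√0.5) = 1.2363, d = 1/u = 0.8089
Per-period rate: rΔt = 0.12·0.5 = 0.06, so R = e^0.06 = 1.0618
Risk-neutral probability p = (e^0.06 − 0.8089)/(1.2363 − 0.8089) = 0.2530/0.4275 = 0.5918
Terminal stock prices: S_uu = 160.5, S_ud = 105, S_dd = 68.7
Terminal payoffs (K − S): max(-80.49, 0) = 0, max(-25, 0) = 0, max(11.3, 0) = 11.3
Node u (S = 129.8): V_u = e^(−0.06)·[0.5918·0.0000 + 0.4082·0.0000] = 0.0000
Node d (S = 84.93): V_d = e^(−0.06)·[0.5918·0.0000 + 0.4082·11.3036] = 4.3451
Node 0 (S = 105): V_0 = e^(−0.06)·[0.5918·0.0000 + 0.4082·4.3451] = 1.6703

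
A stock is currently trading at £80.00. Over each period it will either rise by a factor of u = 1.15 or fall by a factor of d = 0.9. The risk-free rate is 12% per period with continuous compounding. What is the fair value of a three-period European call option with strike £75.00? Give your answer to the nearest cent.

Risk-neutral probability p = (e^0.12 − 0.9)/(1.15 − 0.9) = 0.2275/0.2500 = 0.9100
Terminal stock prices: S_uuu = 121.7, S_uud = 95.22, S_udd = 74.52, S_ddd = 58.32
Terminal payoffs (S − K): max(46.67, 0) = 46.67, max(20.22, 0) = 20.22, max(-0.48, 0) = 0, max(-16.68, 0) = 0
Node uu (S = 105.8): V_uu = e^(−0.12)·[0.9100·46.6700 + 0.0900·20.2200] = 39.2810
Node ud (S = 82.8): V_ud = e^(−0.12)·[0.9100·20.2200 + 0.0900·0.0000] = 16.3193
Node dd (S = 64.8): V_dd = e^(−0.12)·[0.9100·0.0000 + 0.0900·0.0000] = 0.0000
Node u (S = 92): V_u = e^(−0.12)·[0.9100·39.2810 + 0.0900·16.3193] = 33.0060
Node d (S = 72): V_d = e^(−0.12)·[0.9100·16.3193 + 0.0900·0.0000] = 13.1711
Node 0 (S = 80): V_0 = e^(−0.12)·[0.9100·33.0060 + 0.0900·13.1711] = 27.6902

£27.69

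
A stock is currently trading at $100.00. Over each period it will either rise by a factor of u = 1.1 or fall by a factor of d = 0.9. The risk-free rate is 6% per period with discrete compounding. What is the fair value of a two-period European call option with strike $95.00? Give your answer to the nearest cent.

$15.95

Risk-neutral probability p = (1 + 0.06 − 0.9)/(1.1 − 0.9) = 0.1600/0.2000 = 0.8000
Terminal stock prices: S_uu = 121, S_ud = 99, S_dd = 81
Terminal payoffs (S − K): max(26, 0) = 26, max(4, 0) = 4, max(-14, 0) = 0
Node u (S = 110): V_u = 1/1.06·[0.8000·26.0000 + 0.2000·4.0000] = 20.3774
Node d (S = 90): V_d = 1/1.06·[0.8000·4.0000 + 0.2000·0.0000] = 3.0189
Node 0 (S = 100): V_0 = 1/1.06·[0.8000·20.3774 + 0.2000·3.0189] = 15.9487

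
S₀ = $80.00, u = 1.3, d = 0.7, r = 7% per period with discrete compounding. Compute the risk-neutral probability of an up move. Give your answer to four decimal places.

p = 0.6167

Risk-neutral probability p = (1 + 0.07 − 0.7)/(1.3 − 0.7) = 0.3700/0.6000 = 0.6167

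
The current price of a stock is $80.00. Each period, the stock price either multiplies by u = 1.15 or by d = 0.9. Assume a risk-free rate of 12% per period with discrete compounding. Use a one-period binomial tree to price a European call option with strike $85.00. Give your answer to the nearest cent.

Risk-neutral probability p = (1 + 0.12 − 0.9)/(1.15 − 0.9) = 0.2200/0.2500 = 0.8800
Terminal stock prices: S_u = 92, S_d = 72
Terminal payoffs (S − K): max(7, 0) = 7, max(-13, 0) = 0
Node 0 (S = 80): V_0 = 1/1.12·[0.8800·7.0000 + 0.1200·0.0000] = 5.5000

$5.50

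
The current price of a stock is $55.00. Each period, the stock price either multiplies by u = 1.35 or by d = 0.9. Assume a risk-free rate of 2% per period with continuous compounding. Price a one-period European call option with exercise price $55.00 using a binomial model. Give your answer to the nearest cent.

Risk-neutral probability p = (e^0.02 − 0.9)/(1.35 − 0.9) = 0.1202/0.4500 = 0.2671
Terminal stock prices: S_u = 74.25, S_d = 49.5
Terminal payoffs (S − K): max(19.25, 0) = 19.25, max(-5.5, 0) = 0
Node 0 (S = 55): V_0 = e^(−0.02)·[0.2671·19.2500 + 0.7329·0.0000] = 5.0401

$5.04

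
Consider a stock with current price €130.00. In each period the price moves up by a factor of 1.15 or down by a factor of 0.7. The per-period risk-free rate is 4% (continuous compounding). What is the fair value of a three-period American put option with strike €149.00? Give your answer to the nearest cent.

Risk-neutral probability p = (e^0.04 − 0.7)/(1.15 − 0.7) = 0.3408/0.4500 = 0.7574
Terminal stock prices: S_uuu = 197.7, S_uud = 120.3, S_udd = 73.25, S_ddd = 44.59
Terminal payoffs (K − S): max(-48.71, 0) = 0, max(28.65, 0) = 28.65, max(75.75, 0) = 75.75, max(104.4, 0) = 104.4
Node uu (S = 171.9): continuation = e^(−0.04)·[0.7574·0.0000 + 0.2426·28.6525] = 6.6797; exercise value = 0.0000 ≤ continuation, so V_uu = 6.6797
Node ud (S = 104.6): continuation = e^(−0.04)·[0.7574·28.6525 + 0.2426·75.7450] = 38.5076; exercise value = 44.3500 > continuation, so V_ud = 44.3500 (exercise)
Node dd (S = 63.7): continuation = e^(−0.04)·[0.7574·75.7450 + 0.2426·104.4100] = 79.4576; exercise value = 85.3000 > continuation, so V_dd = 85.3000 (exercise)
Node u (S = 149.5): continuation = e^(−0.04)·[0.7574·6.6797 + 0.2426·44.3500] = 15.1998; exercise value = 0.0000 ≤ continuation, so V_u = 15.1998
Node d (S = 91): continuation = e^(−0.04)·[0.7574·44.3500 + 0.2426·85.3000] = 52.1576; exercise value = 58.0000 > continuation, so V_d = 58.0000 (exercise)
Node 0 (S = 130): continuation = e^(−0.04)·[0.7574·15.1998 + 0.2426·58.0000] = 24.5818; exercise value = 19.0000 ≤ continuation, so V_0 = 24.5818

€24.58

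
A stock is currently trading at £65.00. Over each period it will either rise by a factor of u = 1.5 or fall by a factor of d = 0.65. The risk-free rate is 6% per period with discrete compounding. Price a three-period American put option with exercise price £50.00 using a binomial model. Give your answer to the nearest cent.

Risk-neutral probability p = (1 + 0.06 − 0.65)/(1.5 − 0.65) = 0.4100/0.8500 = 0.4824
Terminal stock prices: S_uuu = 219.4, S_uud = 95.06, S_udd = 41.19, S_ddd = 17.85
Terminal payoffs (K − S): max(-169.4, 0) = 0, max(-45.06, 0) = 0, max(8.806, 0) = 8.806, max(32.15, 0) = 32.15
Node uu (S = 146.2): continuation = 1/1.06·[0.4824·0.0000 + 0.5176·0.0000] = 0.0000; exercise value = 0.0000 ≤ continuation, so V_uu = 0.0000
Node ud (S = 63.38): continuation = 1/1.06·[0.4824·0.0000 + 0.5176·8.8062] = 4.3005; exercise value = 0.0000 ≤ continuation, so V_ud = 4.3005
Node dd (S = 27.46): continuation = 1/1.06·[0.4824·8.8062 + 0.5176·32.1494] = 19.7073; exercise value = 22.5375 > continuation, so V_dd = 22.5375 (exercise)
Node u (S = 97.5): continuation = 1/1.06·[0.4824·0.0000 + 0.5176·4.3005] = 2.1001; exercise value = 0.0000 ≤ continuation, so V_u = 2.1001
Node d (S = 42.25): continuation = 1/1.06·[0.4824·4.3005 + 0.5176·22.5375] = 12.9630; exercise value = 7.7500 ≤ continuation, so V_d = 12.9630
Node 0 (S = 65): continuation = 1/1.06·[0.4824·2.1001 + 0.5176·12.9630] = 7.2861; exercise value = 0.0000 ≤ continuation, so V_0 = 7.2861

£7.29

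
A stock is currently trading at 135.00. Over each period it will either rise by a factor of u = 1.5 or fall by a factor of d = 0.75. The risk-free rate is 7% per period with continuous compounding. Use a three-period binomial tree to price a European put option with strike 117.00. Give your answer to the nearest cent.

10.06

Risk-neutral probability p = (e^0.07 − 0.75)/(1.5 − 0.75) = 0.3225/0.7500 = 0.4300
Terminal stock prices: S_uuu = 455.6, S_uud = 227.8, S_udd = 113.9, S_ddd = 56.95
Terminal payoffs (K − S): max(-338.6, 0) = 0, max(-110.8, 0) = 0, max(3.094, 0) = 3.094, max(60.05, 0) = 60.05
Node uu (S = 303.8): V_uu = e^(−0.07)·[0.4300·0.0000 + 0.5700·0.0000] = 0.0000
Node ud (S = 151.9): V_ud = e^(−0.07)·[0.4300·0.0000 + 0.5700·3.0938] = 1.6442
Node dd (S = 75.94): V_dd = e^(−0.07)·[0.4300·3.0938 + 0.5700·60.0469] = 33.1526
Node u (S = 202.5): V_u = e^(−0.07)·[0.4300·0.0000 + 0.5700·1.6442] = 0.8738
Node d (S = 101.2): V_d = e^(−0.07)·[0.4300·1.6442 + 0.5700·33.1526] = 18.2783
Node 0 (S = 135): V_0 = e^(−0.07)·[0.4300·0.8738 + 0.5700·18.2783] = 10.0644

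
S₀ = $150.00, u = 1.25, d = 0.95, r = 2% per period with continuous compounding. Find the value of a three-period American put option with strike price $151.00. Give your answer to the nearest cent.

$9.48

Risk-neutral probability p = (e^0.02 − 0.95)/(1.25 − 0.95) = 0.0702/0.3000 = 0.2340
Terminal stock prices: S_uuu = 293, S_uud = 222.7, S_udd = 169.2, S_ddd = 128.6
Terminal payoffs (K − S): max(-142, 0) = 0, max(-71.66, 0) = 0, max(-18.22, 0) = 0, max(22.39, 0) = 22.39
Node uu (S = 234.4): continuation = e^(−0.02)·[0.2340·0.0000 + 0.7660·0.0000] = 0.0000; exercise value = 0.0000 ≤ continuation, so V_uu = 0.0000
Node ud (S = 178.1): continuation = e^(−0.02)·[0.2340·0.0000 + 0.7660·0.0000] = 0.0000; exercise value = 0.0000 ≤ continuation, so V_ud = 0.0000
Node dd (S = 135.4): continuation = e^(−0.02)·[0.2340·0.0000 + 0.7660·22.3938] = 16.8139; exercise value = 15.6250 ≤ continuation, so V_dd = 16.8139
Node u (S = 187.5): continuation = e^(−0.02)·[0.2340·0.0000 + 0.7660·0.0000] = 0.0000; exercise value = 0.0000 ≤ continuation, so V_u = 0.0000
Node d (S = 142.5): continuation = e^(−0.02)·[0.2340·0.0000 + 0.7660·16.8139] = 12.6243; exercise value = 8.5000 ≤ continuation, so V_d = 12.6243
Node 0 (S = 150): continuation = e^(−0.02)·[0.2340·0.0000 + 0.7660·12.6243] = 9.4787; exercise value = 1.0000 ≤ continuation, so V_0 = 9.4787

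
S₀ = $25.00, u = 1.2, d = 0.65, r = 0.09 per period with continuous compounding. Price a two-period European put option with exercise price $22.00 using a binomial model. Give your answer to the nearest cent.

Risk-neutral probability p = (e^0.09 − 0.65)/(1.2 − 0.65) = 0.4442/0.5500 = 0.8076
Terminal stock prices: S_uu = 36, S_ud = 19.5, S_dd = 10.56
Terminal payoffs (K − S): max(-14, 0) = 0, max(2.5, 0) = 2.5, max(11.44, 0) = 11.44
Node u (S = 30): V_u = e^(−0.09)·[0.8076·0.0000 + 0.1924·2.5000] = 0.4396
Node d (S = 16.25): V_d = e^(−0.09)·[0.8076·2.5000 + 0.1924·11.4375] = 3.8565
Node 0 (S = 25): V_0 = e^(−0.09)·[0.8076·0.4396 + 0.1924·3.8565] = 1.0026

$1.00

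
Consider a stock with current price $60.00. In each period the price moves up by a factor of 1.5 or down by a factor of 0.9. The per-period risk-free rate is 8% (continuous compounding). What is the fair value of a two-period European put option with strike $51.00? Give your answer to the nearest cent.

$0.99

Risk-neutral probability p = (e^0.08 − 0.9)/(1.5 − 0.9) = 0.1833/0.6000 = 0.3055
Terminal stock prices: S_uu = 135, S_ud = 81, S_dd = 48.6
Terminal payoffs (K − S): max(-84, 0) = 0, max(-30, 0) = 0, max(2.4, 0) = 2.4
Node u (S = 90): V_u = e^(−0.08)·[0.3055·0.0000 + 0.6945·0.0000] = 0.0000
Node d (S = 54): V_d = e^(−0.08)·[0.3055·0.0000 + 0.6945·2.4000] = 1.5387
Node 0 (S = 60): V_0 = e^(−0.08)·[0.3055·0.0000 + 0.6945·1.5387] = 0.9865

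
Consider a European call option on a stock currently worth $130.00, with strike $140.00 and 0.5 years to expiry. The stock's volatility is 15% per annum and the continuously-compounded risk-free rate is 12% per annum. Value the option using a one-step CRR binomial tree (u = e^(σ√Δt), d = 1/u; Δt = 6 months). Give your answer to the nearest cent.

CRR parameters: u = e^(σ√Δt) = e^(0.15·√0.5) = 1.1119, d = 1/u = 0.8994
Per-period rate: rΔt = 0.12·0.5 = 0.06, so R = e^0.06 = 1.0618
Risk-neutral probability p = (e^0.06 − 0.8994)/(1.1119 − 0.8994) = 0.1625/0.2125 = 0.7645
Terminal stock prices: S_u = 144.5, S_d = 116.9
Terminal payoffs (S − K): max(4.546, 0) = 4.546, max(-23.08, 0) = 0
Node 0 (S = 130): V_0 = e^(−0.06)·[0.7645·4.5464 + 0.2355·0.0000] = 3.2731

$3.27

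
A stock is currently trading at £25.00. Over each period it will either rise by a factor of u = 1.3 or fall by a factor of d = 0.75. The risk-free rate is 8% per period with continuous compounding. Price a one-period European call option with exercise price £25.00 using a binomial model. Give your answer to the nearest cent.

Risk-neutral probability p = (e^0.08 − 0.75)/(1.3 − 0.75) = 0.3333/0.5500 = 0.6060
Terminal stock prices: S_u = 32.5, S_d = 18.75
Terminal payoffs (S − K): max(7.5, 0) = 7.5, max(-6.25, 0) = 0
Node 0 (S = 25): V_0 = e^(−0.08)·[0.6060·7.5000 + 0.3940·0.0000] = 4.1954

£4.20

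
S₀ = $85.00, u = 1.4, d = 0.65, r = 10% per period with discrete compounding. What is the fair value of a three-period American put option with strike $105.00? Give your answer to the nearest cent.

Risk-neutral probability p = (1 + 0.1 − 0.65)/(1.4 − 0.65) = 0.4500/0.7500 = 0.6000
Terminal stock prices: S_uuu = 233.2, S_uud = 108.3, S_udd = 50.28, S_ddd = 23.34
Terminal payoffs (K − S): max(-128.2, 0) = 0, max(-3.29, 0) = 0, max(54.72, 0) = 54.72, max(81.66, 0) = 81.66
Node uu (S = 166.6): continuation = 1/1.1·[0.6000·0.0000 + 0.4000·0.0000] = 0.0000; exercise value = 0.0000 ≤ continuation, so V_uu = 0.0000
Node ud (S = 77.35): continuation = 1/1.1·[0.6000·0.0000 + 0.4000·54.7225] = 19.8991; exercise value = 27.6500 > continuation, so V_ud = 27.6500 (exercise)
Node dd (S = 35.91): continuation = 1/1.1·[0.6000·54.7225 + 0.4000·81.6569] = 59.5420; exercise value = 69.0875 > continuation, so V_dd = 69.0875 (exercise)
Node u (S = 119): continuation = 1/1.1·[0.6000·0.0000 + 0.4000·27.6500] = 10.0545; exercise value = 0.0000 ≤ continuation, so V_u = 10.0545
Node d (S = 55.25): continuation = 1/1.1·[0.6000·27.6500 + 0.4000·69.0875] = 40.2045; exercise value = 49.7500 > continuation, so V_d = 49.7500 (exercise)
Node 0 (S = 85): continuation = 1/1.1·[0.6000·10.0545 + 0.4000·49.7500] = 23.5752; exercise value = 20.0000 ≤ continuation, so V_0 = 23.5752

$23.58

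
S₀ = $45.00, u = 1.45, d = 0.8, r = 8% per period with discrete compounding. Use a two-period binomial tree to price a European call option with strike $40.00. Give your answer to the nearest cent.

$13.82

Risk-neutral probability p = (1 + 0.08 − 0.8)/(1.45 − 0.8) = 0.2800/0.6500 = 0.4308
Terminal stock prices: S_uu = 94.61, S_ud = 52.2, S_dd = 28.8
Terminal payoffs (S − K): max(54.61, 0) = 54.61, max(12.2, 0) = 12.2, max(-11.2, 0) = 0
Node u (S = 65.25): V_u = 1/1.08·[0.4308·54.6125 + 0.5692·12.2000] = 28.2130
Node d (S = 36): V_d = 1/1.08·[0.4308·12.2000 + 0.5692·0.0000] = 4.8661
Node 0 (S = 45): V_0 = 1/1.08·[0.4308·28.2130 + 0.5692·4.8661] = 13.8178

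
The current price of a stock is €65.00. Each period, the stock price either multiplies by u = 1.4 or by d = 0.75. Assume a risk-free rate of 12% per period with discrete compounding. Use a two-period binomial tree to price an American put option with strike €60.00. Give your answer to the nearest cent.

€4.33

Risk-neutral probability p = (1 + 0.12 − 0.75)/(1.4 − 0.75) = 0.3700/0.6500 = 0.5692
Terminal stock prices: S_uu = 127.4, S_ud = 68.25, S_dd = 36.56
Terminal payoffs (K − S): max(-67.4, 0) = 0, max(-8.25, 0) = 0, max(23.44, 0) = 23.44
Node u (S = 91): continuation = 1/1.12·[0.5692·0.0000 + 0.4308·0.0000] = 0.0000; exercise value = 0.0000 ≤ continuation, so V_u = 0.0000
Node d (S = 48.75): continuation = 1/1.12·[0.5692·0.0000 + 0.4308·23.4375] = 9.0144; exercise value = 11.2500 > continuation, so V_d = 11.2500 (exercise)
Node 0 (S = 65): continuation = 1/1.12·[0.5692·0.0000 + 0.4308·11.2500] = 4.3269; exercise value = 0.0000 ≤ continuation, so V_0 = 4.3269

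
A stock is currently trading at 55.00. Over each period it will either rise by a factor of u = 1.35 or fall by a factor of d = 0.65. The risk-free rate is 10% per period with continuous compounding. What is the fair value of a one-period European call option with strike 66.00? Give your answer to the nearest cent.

Risk-neutral probability p = (e^0.1 − 0.65)/(1.35 − 0.65) = 0.4552/0.7000 = 0.6502
Terminal stock prices: S_u = 74.25, S_d = 35.75
Terminal payoffs (S − K): max(8.25, 0) = 8.25, max(-30.25, 0) = 0
Node 0 (S = 55): V_0 = e^(−0.1)·[0.6502·8.2500 + 0.3498·0.0000] = 4.8540

4.85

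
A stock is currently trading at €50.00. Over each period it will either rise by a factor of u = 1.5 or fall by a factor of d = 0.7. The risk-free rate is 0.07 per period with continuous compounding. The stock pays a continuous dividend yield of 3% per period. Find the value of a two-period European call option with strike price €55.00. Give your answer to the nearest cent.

Per-period risk-free factor R = e^0.07 = 1.0725; dividend-adjusted growth = e^(0.07−0.03) = 1.0408.
Risk-neutral probability p = (1.0408 − 0.7)/(1.5 − 0.7) = 0.3408/0.8000 = 0.4260
Terminal stock prices: S_uu = 112.5, S_ud = 52.5, S_dd = 24.5
Terminal payoffs (S − K): max(57.5, 0) = 57.5, max(-2.5, 0) = 0, max(-30.5, 0) = 0
Node u (S = 75): V_u = e^(−0.07)·[0.4260·57.5000 + 0.5740·0.0000] = 22.8397
Node d (S = 35): V_d = e^(−0.07)·[0.4260·0.0000 + 0.5740·0.0000] = 0.0000
Node 0 (S = 50): V_0 = e^(−0.07)·[0.4260·22.8397 + 0.5740·0.0000] = 9.0722

€9.07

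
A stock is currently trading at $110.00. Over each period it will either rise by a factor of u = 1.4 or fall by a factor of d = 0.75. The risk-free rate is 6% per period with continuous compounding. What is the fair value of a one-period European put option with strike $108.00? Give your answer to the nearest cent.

Risk-neutral probability p = (e^0.06 − 0.75)/(1.4 − 0.75) = 0.3118/0.6500 = 0.4797
Terminal stock prices: S_u = 154, S_d = 82.5
Terminal payoffs (K − S): max(-46, 0) = 0, max(25.5, 0) = 25.5
Node 0 (S = 110): V_0 = e^(−0.06)·[0.4797·0.0000 + 0.5203·25.5000] = 12.4938

$12.49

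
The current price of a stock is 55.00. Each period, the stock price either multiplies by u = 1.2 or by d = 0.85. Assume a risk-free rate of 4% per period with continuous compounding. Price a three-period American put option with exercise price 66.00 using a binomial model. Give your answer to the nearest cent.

Risk-neutral probability p = (e^0.04 − 0.85)/(1.2 − 0.85) = 0.1908/0.3500 = 0.5452
Terminal stock prices: S_uuu = 95.04, S_uud = 67.32, S_udd = 47.68, S_ddd = 33.78
Terminal payoffs (K − S): max(-29.04, 0) = 0, max(-1.32, 0) = 0, max(18.32, 0) = 18.32, max(32.22, 0) = 32.22
Node uu (S = 79.2): continuation = e^(−0.04)·[0.5452·0.0000 + 0.4548·0.0000] = 0.0000; exercise value = 0.0000 ≤ continuation, so V_uu = 0.0000
Node ud (S = 56.1): continuation = e^(−0.04)·[0.5452·0.0000 + 0.4548·18.3150] = 8.0035; exercise value = 9.9000 > continuation, so V_ud = 9.9000 (exercise)
Node dd (S = 39.74): continuation = e^(−0.04)·[0.5452·18.3150 + 0.4548·32.2231] = 23.6746; exercise value = 26.2625 > continuation, so V_dd = 26.2625 (exercise)
Node u (S = 66): continuation = e^(−0.04)·[0.5452·0.0000 + 0.4548·9.9000] = 4.3262; exercise value = 0.0000 ≤ continuation, so V_u = 4.3262
Node d (S = 46.75): continuation = e^(−0.04)·[0.5452·9.9000 + 0.4548·26.2625] = 16.6621; exercise value = 19.2500 > continuation, so V_d = 19.2500 (exercise)
Node 0 (S = 55): continuation = e^(−0.04)·[0.5452·4.3262 + 0.4548·19.2500] = 10.6782; exercise value = 11.0000 > continuation, so V_0 = 11.0000 (exercise)

11.00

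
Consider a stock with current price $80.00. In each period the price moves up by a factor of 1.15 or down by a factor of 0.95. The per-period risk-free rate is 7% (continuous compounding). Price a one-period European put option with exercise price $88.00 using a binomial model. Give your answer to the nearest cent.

Risk-neutral probability p = (e^0.07 − 0.95)/(1.15 − 0.95) = 0.1225/0.2000 = 0.6125
Terminal stock prices: S_u = 92, S_d = 76
Terminal payoffs (K − S): max(-4, 0) = 0, max(12, 0) = 12
Node 0 (S = 80): V_0 = e^(−0.07)·[0.6125·0.0000 + 0.3875·12.0000] = 4.3352

$4.34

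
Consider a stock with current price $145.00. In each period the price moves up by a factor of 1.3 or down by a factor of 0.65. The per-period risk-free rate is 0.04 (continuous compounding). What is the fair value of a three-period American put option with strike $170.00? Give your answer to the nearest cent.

$40.90

Risk-neutral probability p = (e^0.04 − 0.65)/(1.3 − 0.65) = 0.3908/0.6500 = 0.6012
Terminal stock prices: S_uuu = 318.6, S_uud = 159.3, S_udd = 79.64, S_ddd = 39.82
Terminal payoffs (K − S): max(-148.6, 0) = 0, max(10.72, 0) = 10.72, max(90.36, 0) = 90.36, max(130.2, 0) = 130.2
Node uu (S = 245.1): continuation = e^(−0.04)·[0.6012·0.0000 + 0.3988·10.7175] = 4.1061; exercise value = 0.0000 ≤ continuation, so V_uu = 4.1061
Node ud (S = 122.5): continuation = e^(−0.04)·[0.6012·10.7175 + 0.3988·90.3587] = 40.8092; exercise value = 47.4750 > continuation, so V_ud = 47.4750 (exercise)
Node dd (S = 61.26): continuation = e^(−0.04)·[0.6012·90.3587 + 0.3988·130.1794] = 102.0717; exercise value = 108.7375 > continuation, so V_dd = 108.7375 (exercise)
Node u (S = 188.5): continuation = e^(−0.04)·[0.6012·4.1061 + 0.3988·47.4750] = 20.5605; exercise value = 0.0000 ≤ continuation, so V_u = 20.5605
Node d (S = 94.25): continuation = e^(−0.04)·[0.6012·47.4750 + 0.3988·108.7375] = 69.0842; exercise value = 75.7500 > continuation, so V_d = 75.7500 (exercise)
Node 0 (S = 145): continuation = e^(−0.04)·[0.6012·20.5605 + 0.3988·75.7500] = 40.8983; exercise value = 25.0000 ≤ continuation, so V_0 = 40.8983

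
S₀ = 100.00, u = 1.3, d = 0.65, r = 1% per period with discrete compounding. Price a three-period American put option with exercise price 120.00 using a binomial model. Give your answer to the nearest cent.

34.24

Risk-neutral probability p = (1 + 0.01 − 0.65)/(1.3 − 0.65) = 0.3600/0.6500 = 0.5538
Terminal stock prices: S_uuu = 219.7, S_uud = 109.9, S_udd = 54.93, S_ddd = 27.46
Terminal payoffs (K − S): max(-99.7, 0) = 0, max(10.15, 0) = 10.15, max(65.07, 0) = 65.07, max(92.54, 0) = 92.54
Node uu (S = 169): continuation = 1/1.01·[0.5538·0.0000 + 0.4462·10.1500] = 4.4836; exercise value = 0.0000 ≤ continuation, so V_uu = 4.4836
Node ud (S = 84.5): continuation = 1/1.01·[0.5538·10.1500 + 0.4462·65.0750] = 34.3119; exercise value = 35.5000 > continuation, so V_ud = 35.5000 (exercise)
Node dd (S = 42.25): continuation = 1/1.01·[0.5538·65.0750 + 0.4462·92.5375] = 76.5619; exercise value = 77.7500 > continuation, so V_dd = 77.7500 (exercise)
Node u (S = 130): continuation = 1/1.01·[0.5538·4.4836 + 0.4462·35.5000] = 18.1403; exercise value = 0.0000 ≤ continuation, so V_u = 18.1403
Node d (S = 65): continuation = 1/1.01·[0.5538·35.5000 + 0.4462·77.7500] = 53.8119; exercise value = 55.0000 > continuation, so V_d = 55.0000 (exercise)
Node 0 (S = 100): continuation = 1/1.01·[0.5538·18.1403 + 0.4462·55.0000] = 34.2430; exercise value = 20.0000 ≤ continuation, so V_0 = 34.2430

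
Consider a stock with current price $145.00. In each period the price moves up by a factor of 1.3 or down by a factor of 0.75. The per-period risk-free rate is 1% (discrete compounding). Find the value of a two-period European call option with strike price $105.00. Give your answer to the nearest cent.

$48.46

Risk-neutral probability p = (1 + 0.01 − 0.75)/(1.3 − 0.75) = 0.2600/0.5500 = 0.4727
Terminal stock prices: S_uu = 245.1, S_ud = 141.4, S_dd = 81.56
Terminal payoffs (S − K): max(140.1, 0) = 140.1, max(36.38, 0) = 36.38, max(-23.44, 0) = 0
Node u (S = 188.5): V_u = 1/1.01·[0.4727·140.0500 + 0.5273·36.3750] = 84.5396
Node d (S = 108.8): V_d = 1/1.01·[0.4727·36.3750 + 0.5273·0.0000] = 17.0252
Node 0 (S = 145): V_0 = 1/1.01·[0.4727·84.5396 + 0.5273·17.0252] = 48.4565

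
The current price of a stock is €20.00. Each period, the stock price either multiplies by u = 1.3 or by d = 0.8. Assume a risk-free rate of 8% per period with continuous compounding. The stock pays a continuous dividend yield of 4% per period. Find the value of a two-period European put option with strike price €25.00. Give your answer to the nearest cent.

€4.58

Per-period risk-free factor R = e^0.08 = 1.0833; dividend-adjusted growth = e^(0.08−0.04) = 1.0408.
Risk-neutral probability p = (1.0408 − 0.8)/(1.3 − 0.8) = 0.2408/0.5000 = 0.4816
Terminal stock prices: S_uu = 33.8, S_ud = 20.8, S_dd = 12.8
Terminal payoffs (K − S): max(-8.8, 0) = 0, max(4.2, 0) = 4.2, max(12.2, 0) = 12.2
Node u (S = 26): V_u = e^(−0.08)·[0.4816·0.0000 + 0.5184·4.2000] = 2.0098
Node d (S = 16): V_d = e^(−0.08)·[0.4816·4.2000 + 0.5184·12.2000] = 7.7053
Node 0 (S = 20): V_0 = e^(−0.08)·[0.4816·2.0098 + 0.5184·7.7053] = 4.5807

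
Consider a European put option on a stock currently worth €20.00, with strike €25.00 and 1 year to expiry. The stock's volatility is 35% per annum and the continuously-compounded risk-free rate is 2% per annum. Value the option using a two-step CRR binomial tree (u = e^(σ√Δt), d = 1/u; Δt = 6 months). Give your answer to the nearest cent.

€6.11

CRR parameters: u = e^(σ√Δt) = e^(0.35·√0.5) = 1.2808, d = 1/u = 0.7808
Per-period rate: rΔt = 0.02·0.5 = 0.01, so R = e^0.01 = 1.0101
Risk-neutral probability p = (e^0.01 − 0.7808)/(1.2808 − 0.7808) = 0.2293/0.5000 = 0.4585
Terminal stock prices: S_uu = 32.81, S_ud = 20, S_dd = 12.19
Terminal payoffs (K − S): max(-7.809, 0) = 0, max(5, 0) = 5, max(12.81, 0) = 12.81
Node u (S = 25.62): V_u = e^(−0.01)·[0.4585·0.0000 + 0.5415·5.0000] = 2.6804
Node d (S = 15.62): V_d = e^(−0.01)·[0.4585·5.0000 + 0.5415·12.8083] = 9.1360
Node 0 (S = 20): V_0 = e^(−0.01)·[0.4585·2.6804 + 0.5415·9.1360] = 6.1144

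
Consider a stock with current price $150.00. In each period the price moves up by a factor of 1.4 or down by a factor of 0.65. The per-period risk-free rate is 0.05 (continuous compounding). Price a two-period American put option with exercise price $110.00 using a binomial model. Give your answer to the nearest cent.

Risk-neutral probability p = (e^0.05 − 0.65)/(1.4 − 0.65) = 0.4013/0.7500 = 0.5350
Terminal stock prices: S_uu = 294, S_ud = 136.5, S_dd = 63.38
Terminal payoffs (K − S): max(-184, 0) = 0, max(-26.5, 0) = 0, max(46.62, 0) = 46.62
Node u (S = 210): continuation = e^(−0.05)·[0.5350·0.0000 + 0.4650·0.0000] = 0.0000; exercise value = 0.0000 ≤ continuation, so V_u = 0.0000
Node d (S = 97.5): continuation = e^(−0.05)·[0.5350·0.0000 + 0.4650·46.6250] = 20.6220; exercise value = 12.5000 ≤ continuation, so V_d = 20.6220
Node 0 (S = 150): continuation = e^(−0.05)·[0.5350·0.0000 + 0.4650·20.6220] = 9.1210; exercise value = 0.0000 ≤ continuation, so V_0 = 9.1210

$9.12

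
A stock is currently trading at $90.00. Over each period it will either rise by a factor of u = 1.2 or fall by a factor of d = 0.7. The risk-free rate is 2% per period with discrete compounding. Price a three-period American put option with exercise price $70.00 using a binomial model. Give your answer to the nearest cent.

$5.90

Risk-neutral probability p = (1 + 0.02 − 0.7)/(1.2 − 0.7) = 0.3200/0.5000 = 0.6400
Terminal stock prices: S_uuu = 155.5, S_uud = 90.72, S_udd = 52.92, S_ddd = 30.87
Terminal payoffs (K − S): max(-85.52, 0) = 0, max(-20.72, 0) = 0, max(17.08, 0) = 17.08, max(39.13, 0) = 39.13
Node uu (S = 129.6): continuation = 1/1.02·[0.6400·0.0000 + 0.3600·0.0000] = 0.0000; exercise value = 0.0000 ≤ continuation, so V_uu = 0.0000
Node ud (S = 75.6): continuation = 1/1.02·[0.6400·0.0000 + 0.3600·17.0800] = 6.0282; exercise value = 0.0000 ≤ continuation, so V_ud = 6.0282
Node dd (S = 44.1): continuation = 1/1.02·[0.6400·17.0800 + 0.3600·39.1300] = 24.5275; exercise value = 25.9000 > continuation, so V_dd = 25.9000 (exercise)
Node u (S = 108): continuation = 1/1.02·[0.6400·0.0000 + 0.3600·6.0282] = 2.1276; exercise value = 0.0000 ≤ continuation, so V_u = 2.1276
Node d (S = 63): continuation = 1/1.02·[0.6400·6.0282 + 0.3600·25.9000] = 12.9236; exercise value = 7.0000 ≤ continuation, so V_d = 12.9236
Node 0 (S = 90): continuation = 1/1.02·[0.6400·2.1276 + 0.3600·12.9236] = 5.8962; exercise value = 0.0000 ≤ continuation, so V_0 = 5.8962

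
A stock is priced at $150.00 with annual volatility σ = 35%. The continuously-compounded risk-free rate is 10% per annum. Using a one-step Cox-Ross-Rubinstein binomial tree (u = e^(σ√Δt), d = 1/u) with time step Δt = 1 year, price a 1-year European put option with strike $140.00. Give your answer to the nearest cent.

CRR parameters: u = e^(σ√Δt) = e^(0.35·√1) = 1.4191, d = 1/u = 0.7047
Per-period rate: rΔt = 0.1·1 = 0.1, so R = e^0.1 = 1.1052
Risk-neutral probability p = (e^0.1 − 0.7047)/(1.4191 − 0.7047) = 0.4005/0.7144 = 0.5606
Terminal stock prices: S_u = 212.9, S_d = 105.7
Terminal payoffs (K − S): max(-72.86, 0) = 0, max(34.3, 0) = 34.3
Node 0 (S = 150): V_0 = e^(−0.1)·[0.5606·0.0000 + 0.4394·34.2968] = 13.6358

$13.64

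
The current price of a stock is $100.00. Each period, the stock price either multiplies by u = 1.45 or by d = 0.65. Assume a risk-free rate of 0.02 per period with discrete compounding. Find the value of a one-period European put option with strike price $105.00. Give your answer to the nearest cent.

$21.08

Risk-neutral probability p = (1 + 0.02 − 0.65)/(1.45 − 0.65) = 0.3700/0.8000 = 0.4625
Terminal stock prices: S_u = 145, S_d = 65
Terminal payoffs (K − S): max(-40, 0) = 0, max(40, 0) = 40
Node 0 (S = 100): V_0 = 1/1.02·[0.4625·0.0000 + 0.5375·40.0000] = 21.0784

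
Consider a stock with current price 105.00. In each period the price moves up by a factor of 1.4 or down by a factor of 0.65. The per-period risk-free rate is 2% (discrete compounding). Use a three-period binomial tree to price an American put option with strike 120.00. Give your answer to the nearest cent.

Risk-neutral probability p = (1 + 0.02 − 0.65)/(1.4 − 0.65) = 0.3700/0.7500 = 0.4933
Terminal stock prices: S_uuu = 288.1, S_uud = 133.8, S_udd = 62.11, S_ddd = 28.84
Terminal payoffs (K − S): max(-168.1, 0) = 0, max(-13.77, 0) = 0, max(57.89, 0) = 57.89, max(91.16, 0) = 91.16
Node uu (S = 205.8): continuation = 1/1.02·[0.4933·0.0000 + 0.5067·0.0000] = 0.0000; exercise value = 0.0000 ≤ continuation, so V_uu = 0.0000
Node ud (S = 95.55): continuation = 1/1.02·[0.4933·0.0000 + 0.5067·57.8925] = 28.7571; exercise value = 24.4500 ≤ continuation, so V_ud = 28.7571
Node dd (S = 44.36): continuation = 1/1.02·[0.4933·57.8925 + 0.5067·91.1644] = 73.2846; exercise value = 75.6375 > continuation, so V_dd = 75.6375 (exercise)
Node u (S = 147): continuation = 1/1.02·[0.4933·0.0000 + 0.5067·28.7571] = 14.2846; exercise value = 0.0000 ≤ continuation, so V_u = 14.2846
Node d (S = 68.25): continuation = 1/1.02·[0.4933·28.7571 + 0.5067·75.6375] = 51.4802; exercise value = 51.7500 > continuation, so V_d = 51.7500 (exercise)
Node 0 (S = 105): continuation = 1/1.02·[0.4933·14.2846 + 0.5067·51.7500] = 32.6148; exercise value = 15.0000 ≤ continuation, so V_0 = 32.6148

32.61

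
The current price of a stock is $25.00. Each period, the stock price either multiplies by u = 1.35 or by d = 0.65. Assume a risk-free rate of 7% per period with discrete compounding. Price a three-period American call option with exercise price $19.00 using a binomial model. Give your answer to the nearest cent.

$11.24

Risk-neutral probability p = (1 + 0.07 − 0.65)/(1.35 − 0.65) = 0.4200/0.7000 = 0.6000
Terminal stock prices: S_uuu = 61.51, S_uud = 29.62, S_udd = 14.26, S_ddd = 6.866
Terminal payoffs (S − K): max(42.51, 0) = 42.51, max(10.62, 0) = 10.62, max(-4.741, 0) = 0, max(-12.13, 0) = 0
Node uu (S = 45.56): continuation = 1/1.07·[0.6000·42.5094 + 0.4000·10.6156] = 27.8055; exercise value = 26.5625 ≤ continuation, so V_uu = 27.8055
Node ud (S = 21.94): continuation = 1/1.07·[0.6000·10.6156 + 0.4000·0.0000] = 5.9527; exercise value = 2.9375 ≤ continuation, so V_ud = 5.9527
Node dd (S = 10.56): continuation = 1/1.07·[0.6000·0.0000 + 0.4000·0.0000] = 0.0000; exercise value = 0.0000 ≤ continuation, so V_dd = 0.0000
Node u (S = 33.75): continuation = 1/1.07·[0.6000·27.8055 + 0.4000·5.9527] = 17.8172; exercise value = 14.7500 ≤ continuation, so V_u = 17.8172
Node d (S = 16.25): continuation = 1/1.07·[0.6000·5.9527 + 0.4000·0.0000] = 3.3380; exercise value = 0.0000 ≤ continuation, so V_d = 3.3380
Node 0 (S = 25): continuation = 1/1.07·[0.6000·17.8172 + 0.4000·3.3380] = 11.2388; exercise value = 6.0000 ≤ continuation, so V_0 = 11.2388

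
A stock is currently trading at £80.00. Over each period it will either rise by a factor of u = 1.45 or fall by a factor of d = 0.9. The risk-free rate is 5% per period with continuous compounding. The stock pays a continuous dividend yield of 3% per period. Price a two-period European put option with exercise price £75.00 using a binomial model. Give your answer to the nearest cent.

£5.64

Per-period risk-free factor R = e^0.05 = 1.0513; dividend-adjusted growth = e^(0.05−0.03) = 1.0202.
Risk-neutral probability p = (1.0202 − 0.9)/(1.45 − 0.9) = 0.1202/0.5500 = 0.2185
Terminal stock prices: S_uu = 168.2, S_ud = 104.4, S_dd = 64.8
Terminal payoffs (K − S): max(-93.2, 0) = 0, max(-29.4, 0) = 0, max(10.2, 0) = 10.2
Node u (S = 116): V_u = e^(−0.05)·[0.2185·0.0000 + 0.7815·0.0000] = 0.0000
Node d (S = 72): V_d = e^(−0.05)·[0.2185·0.0000 + 0.7815·10.2000] = 7.5821
Node 0 (S = 80): V_0 = e^(−0.05)·[0.2185·0.0000 + 0.7815·7.5821] = 5.6361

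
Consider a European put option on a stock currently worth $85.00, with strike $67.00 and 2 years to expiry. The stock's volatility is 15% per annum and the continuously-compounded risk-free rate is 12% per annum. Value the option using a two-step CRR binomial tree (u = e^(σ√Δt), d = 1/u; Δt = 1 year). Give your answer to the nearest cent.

$0.04

CRR parameters: u = e^(σ√Δt) = e^(0.15·√1) = 1.1618, d = 1/u = 0.8607
Per-period rate: rΔt = 0.12·1 = 0.12, so R = e^0.12 = 1.1275
Risk-neutral probability p = (e^0.12 − 0.8607)/(1.1618 − 0.8607) = 0.2668/0.3011 = 0.8860
Terminal stock prices: S_uu = 114.7, S_ud = 85, S_dd = 62.97
Terminal payoffs (K − S): max(-47.74, 0) = 0, max(-18, 0) = 0, max(4.03, 0) = 4.03
Node u (S = 98.76): V_u = e^(−0.12)·[0.8860·0.0000 + 0.1140·0.0000] = 0.0000
Node d (S = 73.16): V_d = e^(−0.12)·[0.8860·0.0000 + 0.1140·4.0305] = 0.4076
Node 0 (S = 85): V_0 = e^(−0.12)·[0.8860·0.0000 + 0.1140·0.4076] = 0.0412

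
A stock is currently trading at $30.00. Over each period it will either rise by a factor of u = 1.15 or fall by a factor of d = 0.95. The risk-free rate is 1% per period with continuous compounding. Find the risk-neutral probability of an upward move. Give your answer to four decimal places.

Risk-neutral probability p = (e^0.01 − 0.95)/(1.15 − 0.95) = 0.0601/0.2000 = 0.3003

p = 0.3003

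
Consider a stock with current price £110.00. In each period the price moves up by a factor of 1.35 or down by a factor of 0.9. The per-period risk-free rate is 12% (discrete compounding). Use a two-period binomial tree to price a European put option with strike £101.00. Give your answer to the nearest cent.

Risk-neutral probability p = (1 + 0.12 − 0.9)/(1.35 − 0.9) = 0.2200/0.4500 = 0.4889
Terminal stock prices: S_uu = 200.5, S_ud = 133.7, S_dd = 89.1
Terminal payoffs (K − S): max(-99.48, 0) = 0, max(-32.65, 0) = 0, max(11.9, 0) = 11.9
Node u (S = 148.5): V_u = 1/1.12·[0.4889·0.0000 + 0.5111·0.0000] = 0.0000
Node d (S = 99): V_d = 1/1.12·[0.4889·0.0000 + 0.5111·11.9000] = 5.4306
Node 0 (S = 110): V_0 = 1/1.12·[0.4889·0.0000 + 0.5111·5.4306] = 2.4782

£2.48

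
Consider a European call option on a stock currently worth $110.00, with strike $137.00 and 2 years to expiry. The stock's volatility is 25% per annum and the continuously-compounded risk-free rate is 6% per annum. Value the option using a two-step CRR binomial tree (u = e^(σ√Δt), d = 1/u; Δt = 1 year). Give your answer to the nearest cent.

CRR parameters: u = e^(σ√Δt) = e^(0.25·√1) = 1.2840, d = 1/u = 0.7788
Per-period rate: rΔt = 0.06·1 = 0.06, so R = e^0.06 = 1.0618
Risk-neutral probability p = (e^0.06 − 0.7788)/(1.2840 − 0.7788) = 0.2830/0.5052 = 0.5602
Terminal stock prices: S_uu = 181.4, S_ud = 110, S_dd = 66.72
Terminal payoffs (S − K): max(44.36, 0) = 44.36, max(-27, 0) = 0, max(-70.28, 0) = 0
Node u (S = 141.2): V_u = e^(−0.06)·[0.5602·44.3593 + 0.4398·0.0000] = 23.4037
Node d (S = 85.67): V_d = e^(−0.06)·[0.5602·0.0000 + 0.4398·0.0000] = 0.0000
Node 0 (S = 110): V_0 = e^(−0.06)·[0.5602·23.4037 + 0.4398·0.0000] = 12.3476

$12.35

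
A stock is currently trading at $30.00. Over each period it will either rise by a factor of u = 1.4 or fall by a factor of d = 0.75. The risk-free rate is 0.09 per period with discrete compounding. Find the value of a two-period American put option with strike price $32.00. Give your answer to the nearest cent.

$4.26

Risk-neutral probability p = (1 + 0.09 − 0.75)/(1.4 − 0.75) = 0.3400/0.6500 = 0.5231
Terminal stock prices: S_uu = 58.8, S_ud = 31.5, S_dd = 16.88
Terminal payoffs (K − S): max(-26.8, 0) = 0, max(0.5, 0) = 0.5, max(15.12, 0) = 15.12
Node u (S = 42): continuation = 1/1.09·[0.5231·0.0000 + 0.4769·0.5000] = 0.2188; exercise value = 0.0000 ≤ continuation, so V_u = 0.2188
Node d (S = 22.5): continuation = 1/1.09·[0.5231·0.5000 + 0.4769·15.1250] = 6.8578; exercise value = 9.5000 > continuation, so V_d = 9.5000 (exercise)
Node 0 (S = 30): continuation = 1/1.09·[0.5231·0.2188 + 0.4769·9.5000] = 4.2617; exercise value = 2.0000 ≤ continuation, so V_0 = 4.2617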